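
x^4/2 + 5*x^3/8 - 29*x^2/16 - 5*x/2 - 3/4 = (x/2 + 1)*(x - 2)*(x + 1/2)*(x + 3/4)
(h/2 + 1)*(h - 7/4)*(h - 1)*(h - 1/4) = h^4/2 - h^3/2 - 57*h^2/32 + 71*h/32 - 7/16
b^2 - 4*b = b*(b - 4)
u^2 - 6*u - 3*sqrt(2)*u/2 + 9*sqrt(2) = (u - 6)*(u - 3*sqrt(2)/2)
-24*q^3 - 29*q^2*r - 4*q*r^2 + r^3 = (-8*q + r)*(q + r)*(3*q + r)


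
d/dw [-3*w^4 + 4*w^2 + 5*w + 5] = -12*w^3 + 8*w + 5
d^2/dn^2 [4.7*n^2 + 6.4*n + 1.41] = 9.40000000000000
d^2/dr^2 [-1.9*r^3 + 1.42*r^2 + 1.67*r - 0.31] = 2.84 - 11.4*r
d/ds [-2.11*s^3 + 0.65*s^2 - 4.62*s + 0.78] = -6.33*s^2 + 1.3*s - 4.62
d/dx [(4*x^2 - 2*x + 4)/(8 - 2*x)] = 2*(-x^2 + 8*x - 1)/(x^2 - 8*x + 16)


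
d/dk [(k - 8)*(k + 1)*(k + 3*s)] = 3*k^2 + 6*k*s - 14*k - 21*s - 8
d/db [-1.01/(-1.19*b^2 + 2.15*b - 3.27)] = (2.1715 - 2.4038*b)/(1.19*b^2 - 2.15*b + 3.27)^2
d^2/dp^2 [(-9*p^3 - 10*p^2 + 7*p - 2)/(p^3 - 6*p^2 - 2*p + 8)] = 2*(-64*p^6 - 33*p^5 + 234*p^4 + 574*p^3 - 1548*p^2 - 744*p - 632)/(p^9 - 18*p^8 + 102*p^7 - 120*p^6 - 492*p^5 + 696*p^4 + 760*p^3 - 1056*p^2 - 384*p + 512)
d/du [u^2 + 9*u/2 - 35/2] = 2*u + 9/2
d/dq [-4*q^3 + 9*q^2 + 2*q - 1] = -12*q^2 + 18*q + 2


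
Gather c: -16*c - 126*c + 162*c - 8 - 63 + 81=20*c + 10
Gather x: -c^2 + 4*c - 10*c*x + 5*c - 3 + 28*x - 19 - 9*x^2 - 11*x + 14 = -c^2 + 9*c - 9*x^2 + x*(17 - 10*c) - 8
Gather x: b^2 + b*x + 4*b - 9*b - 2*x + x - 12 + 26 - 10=b^2 - 5*b + x*(b - 1) + 4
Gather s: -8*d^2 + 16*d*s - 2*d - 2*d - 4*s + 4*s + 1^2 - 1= -8*d^2 + 16*d*s - 4*d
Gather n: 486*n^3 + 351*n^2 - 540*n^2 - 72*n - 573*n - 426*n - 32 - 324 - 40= 486*n^3 - 189*n^2 - 1071*n - 396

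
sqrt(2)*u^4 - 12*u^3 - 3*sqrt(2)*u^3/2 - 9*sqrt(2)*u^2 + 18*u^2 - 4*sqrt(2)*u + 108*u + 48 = (u - 4)*(u + 2)*(u - 6*sqrt(2))*(sqrt(2)*u + sqrt(2)/2)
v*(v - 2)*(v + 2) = v^3 - 4*v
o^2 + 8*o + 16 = (o + 4)^2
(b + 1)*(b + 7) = b^2 + 8*b + 7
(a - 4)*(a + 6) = a^2 + 2*a - 24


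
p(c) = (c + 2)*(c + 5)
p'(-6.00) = -5.00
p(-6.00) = 4.00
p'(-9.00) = -11.00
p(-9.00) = 28.00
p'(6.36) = 19.72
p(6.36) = 94.97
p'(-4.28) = -1.56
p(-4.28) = -1.64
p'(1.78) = 10.56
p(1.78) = 25.63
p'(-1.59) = 3.82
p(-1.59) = 1.40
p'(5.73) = 18.46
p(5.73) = 82.94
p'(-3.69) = -0.38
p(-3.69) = -2.21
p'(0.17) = 7.34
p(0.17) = 11.22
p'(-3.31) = 0.38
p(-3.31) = -2.21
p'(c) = 2*c + 7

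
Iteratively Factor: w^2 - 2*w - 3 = (w + 1)*(w - 3)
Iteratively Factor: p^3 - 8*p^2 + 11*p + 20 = (p + 1)*(p^2 - 9*p + 20) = (p - 4)*(p + 1)*(p - 5)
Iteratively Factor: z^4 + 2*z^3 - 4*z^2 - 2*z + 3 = (z - 1)*(z^3 + 3*z^2 - z - 3) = (z - 1)^2*(z^2 + 4*z + 3) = (z - 1)^2*(z + 3)*(z + 1)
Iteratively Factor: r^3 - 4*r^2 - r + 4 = (r - 1)*(r^2 - 3*r - 4) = (r - 1)*(r + 1)*(r - 4)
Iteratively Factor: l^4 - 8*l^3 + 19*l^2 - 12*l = (l - 4)*(l^3 - 4*l^2 + 3*l) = (l - 4)*(l - 3)*(l^2 - l) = l*(l - 4)*(l - 3)*(l - 1)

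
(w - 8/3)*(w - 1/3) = w^2 - 3*w + 8/9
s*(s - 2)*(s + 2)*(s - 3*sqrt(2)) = s^4 - 3*sqrt(2)*s^3 - 4*s^2 + 12*sqrt(2)*s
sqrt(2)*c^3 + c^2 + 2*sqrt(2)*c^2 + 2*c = c*(c + 2)*(sqrt(2)*c + 1)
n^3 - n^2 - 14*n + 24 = (n - 3)*(n - 2)*(n + 4)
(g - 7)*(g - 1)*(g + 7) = g^3 - g^2 - 49*g + 49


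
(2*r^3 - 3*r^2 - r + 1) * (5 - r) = -2*r^4 + 13*r^3 - 14*r^2 - 6*r + 5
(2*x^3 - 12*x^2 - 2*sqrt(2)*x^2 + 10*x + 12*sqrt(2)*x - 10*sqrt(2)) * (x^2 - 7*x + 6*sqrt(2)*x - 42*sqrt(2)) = 2*x^5 - 26*x^4 + 10*sqrt(2)*x^4 - 130*sqrt(2)*x^3 + 70*x^3 + 242*x^2 + 470*sqrt(2)*x^2 - 1128*x - 350*sqrt(2)*x + 840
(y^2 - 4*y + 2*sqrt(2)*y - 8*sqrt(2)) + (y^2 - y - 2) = 2*y^2 - 5*y + 2*sqrt(2)*y - 8*sqrt(2) - 2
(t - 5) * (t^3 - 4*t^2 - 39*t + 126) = t^4 - 9*t^3 - 19*t^2 + 321*t - 630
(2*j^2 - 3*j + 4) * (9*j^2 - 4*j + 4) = 18*j^4 - 35*j^3 + 56*j^2 - 28*j + 16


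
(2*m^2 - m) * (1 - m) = -2*m^3 + 3*m^2 - m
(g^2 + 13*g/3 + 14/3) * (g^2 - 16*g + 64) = g^4 - 35*g^3/3 - 2*g^2/3 + 608*g/3 + 896/3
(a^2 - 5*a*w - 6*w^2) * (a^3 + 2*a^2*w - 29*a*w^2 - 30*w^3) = a^5 - 3*a^4*w - 45*a^3*w^2 + 103*a^2*w^3 + 324*a*w^4 + 180*w^5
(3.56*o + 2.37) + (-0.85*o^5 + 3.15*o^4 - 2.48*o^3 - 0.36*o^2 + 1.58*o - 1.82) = -0.85*o^5 + 3.15*o^4 - 2.48*o^3 - 0.36*o^2 + 5.14*o + 0.55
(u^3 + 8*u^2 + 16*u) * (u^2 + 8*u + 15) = u^5 + 16*u^4 + 95*u^3 + 248*u^2 + 240*u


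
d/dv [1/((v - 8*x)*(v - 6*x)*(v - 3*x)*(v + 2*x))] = (-4*v^3 + 45*v^2*x - 112*v*x^2 - 36*x^3)/(v^8 - 30*v^7*x + 337*v^6*x^2 - 1608*v^5*x^3 + 1480*v^4*x^4 + 12672*v^3*x^5 - 30960*v^2*x^6 - 20736*v*x^7 + 82944*x^8)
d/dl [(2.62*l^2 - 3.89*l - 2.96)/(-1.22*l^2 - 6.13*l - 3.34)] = (-20.8064*l^2 - 24.724*l - 5.1522)/(1.4884*l^4 + 14.9572*l^3 + 45.7265*l^2 + 40.9484*l + 11.1556)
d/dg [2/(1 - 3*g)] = 6/(3*g - 1)^2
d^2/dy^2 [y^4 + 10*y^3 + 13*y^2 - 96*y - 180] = 12*y^2 + 60*y + 26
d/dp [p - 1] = 1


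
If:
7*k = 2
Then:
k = 2/7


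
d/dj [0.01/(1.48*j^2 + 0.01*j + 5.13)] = (-0.0296*j - 0.0001)/(1.48*j^2 + 0.01*j + 5.13)^2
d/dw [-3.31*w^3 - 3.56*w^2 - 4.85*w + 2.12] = -9.93*w^2 - 7.12*w - 4.85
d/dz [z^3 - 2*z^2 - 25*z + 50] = 3*z^2 - 4*z - 25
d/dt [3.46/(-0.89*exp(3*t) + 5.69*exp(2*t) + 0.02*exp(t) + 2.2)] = (9.2382*exp(2*t) - 39.3748*exp(t) - 0.0692)*exp(t)/(-0.89*exp(3*t) + 5.69*exp(2*t) + 0.02*exp(t) + 2.2)^2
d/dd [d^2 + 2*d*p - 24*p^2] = 2*d + 2*p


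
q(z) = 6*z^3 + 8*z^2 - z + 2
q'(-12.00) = 2399.00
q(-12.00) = -9202.00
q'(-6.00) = 551.00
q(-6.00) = -1000.00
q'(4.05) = 359.04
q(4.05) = 527.75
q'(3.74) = 310.62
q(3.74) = 424.04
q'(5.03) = 534.90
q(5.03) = 962.96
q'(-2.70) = 87.02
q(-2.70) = -55.08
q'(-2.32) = 58.76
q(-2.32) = -27.54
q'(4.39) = 416.14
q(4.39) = 659.41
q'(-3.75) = 192.12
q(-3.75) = -198.16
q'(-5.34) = 426.84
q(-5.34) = -678.18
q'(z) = 18*z^2 + 16*z - 1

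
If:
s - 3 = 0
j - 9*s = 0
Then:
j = 27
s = 3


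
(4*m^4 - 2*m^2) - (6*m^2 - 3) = 4*m^4 - 8*m^2 + 3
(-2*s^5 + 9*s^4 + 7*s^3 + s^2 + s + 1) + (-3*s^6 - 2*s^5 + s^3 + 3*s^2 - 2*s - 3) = -3*s^6 - 4*s^5 + 9*s^4 + 8*s^3 + 4*s^2 - s - 2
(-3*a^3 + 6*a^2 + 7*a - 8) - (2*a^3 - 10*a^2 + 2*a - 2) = -5*a^3 + 16*a^2 + 5*a - 6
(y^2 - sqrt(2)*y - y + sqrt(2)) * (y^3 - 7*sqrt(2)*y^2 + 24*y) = y^5 - 8*sqrt(2)*y^4 - y^4 + 8*sqrt(2)*y^3 + 38*y^3 - 38*y^2 - 24*sqrt(2)*y^2 + 24*sqrt(2)*y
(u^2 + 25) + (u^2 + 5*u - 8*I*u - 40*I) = 2*u^2 + 5*u - 8*I*u + 25 - 40*I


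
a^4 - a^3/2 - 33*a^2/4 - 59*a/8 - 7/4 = (a - 7/2)*(a + 1/2)^2*(a + 2)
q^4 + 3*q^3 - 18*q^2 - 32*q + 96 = (q - 3)*(q - 2)*(q + 4)^2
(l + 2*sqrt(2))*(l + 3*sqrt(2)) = l^2 + 5*sqrt(2)*l + 12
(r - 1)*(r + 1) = r^2 - 1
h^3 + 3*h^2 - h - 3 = (h - 1)*(h + 1)*(h + 3)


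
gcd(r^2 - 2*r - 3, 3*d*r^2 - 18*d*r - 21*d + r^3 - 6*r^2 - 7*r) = r + 1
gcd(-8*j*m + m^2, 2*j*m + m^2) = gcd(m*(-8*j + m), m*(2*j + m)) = m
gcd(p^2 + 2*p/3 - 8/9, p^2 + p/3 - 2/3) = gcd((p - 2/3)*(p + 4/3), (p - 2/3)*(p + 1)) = p - 2/3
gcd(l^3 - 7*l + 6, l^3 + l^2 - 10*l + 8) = l^2 - 3*l + 2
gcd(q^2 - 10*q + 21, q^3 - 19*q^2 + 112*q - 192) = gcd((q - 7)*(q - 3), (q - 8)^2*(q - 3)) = q - 3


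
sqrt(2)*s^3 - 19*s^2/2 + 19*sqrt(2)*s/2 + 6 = (s - 3*sqrt(2))*(s - 2*sqrt(2))*(sqrt(2)*s + 1/2)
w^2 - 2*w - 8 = (w - 4)*(w + 2)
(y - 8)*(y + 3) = y^2 - 5*y - 24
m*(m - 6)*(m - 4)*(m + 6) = m^4 - 4*m^3 - 36*m^2 + 144*m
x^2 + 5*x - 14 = (x - 2)*(x + 7)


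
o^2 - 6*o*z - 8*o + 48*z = (o - 8)*(o - 6*z)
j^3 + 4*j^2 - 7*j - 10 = (j - 2)*(j + 1)*(j + 5)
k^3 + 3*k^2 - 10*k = k*(k - 2)*(k + 5)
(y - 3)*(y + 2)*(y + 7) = y^3 + 6*y^2 - 13*y - 42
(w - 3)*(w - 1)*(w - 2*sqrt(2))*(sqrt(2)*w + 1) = sqrt(2)*w^4 - 4*sqrt(2)*w^3 - 3*w^3 + sqrt(2)*w^2 + 12*w^2 - 9*w + 8*sqrt(2)*w - 6*sqrt(2)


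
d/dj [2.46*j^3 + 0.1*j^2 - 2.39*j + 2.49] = 7.38*j^2 + 0.2*j - 2.39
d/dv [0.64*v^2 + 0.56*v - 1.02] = 1.28*v + 0.56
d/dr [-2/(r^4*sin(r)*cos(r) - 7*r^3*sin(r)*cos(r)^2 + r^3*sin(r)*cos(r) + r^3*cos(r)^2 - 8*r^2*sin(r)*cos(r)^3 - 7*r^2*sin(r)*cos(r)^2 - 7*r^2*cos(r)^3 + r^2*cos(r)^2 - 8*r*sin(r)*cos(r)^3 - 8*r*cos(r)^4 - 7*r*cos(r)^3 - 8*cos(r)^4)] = 4*(4*r^4*cos(2*r) + 4*sqrt(2)*r^3*sin(2*r + pi/4) - 7*r^3*cos(r) - 21*r^3*cos(3*r) - 32*r^2*(1 - cos(2*r))^2 + 2*r^2*sin(2*r) - 7*r^2*cos(r) - 74*r^2*cos(2*r) - 21*r^2*cos(3*r) + 54*r^2 - 32*r*(1 - cos(2*r))^2 + 7*r*sin(r) + 16*r*sin(2*r) + 7*r*sin(3*r) + 8*r*sin(4*r) - 42*r*cos(r) - 76*r*cos(2*r) - 14*r*cos(3*r) + 52*r - 8*(1 - cos(2*r))^2 + 24*sin(2*r) + 12*sin(4*r) - 21*cos(r) - 32*cos(2*r) - 7*cos(3*r))/((r + 1)^2*(cos(2*r) + 1)*(2*r^3*sin(r) - 7*r^2*sin(2*r) + 2*r^2*cos(r) - 4*r*sin(r) - 4*r*sin(3*r) - 7*r*cos(2*r) - 7*r - 12*cos(r) - 4*cos(3*r))^2)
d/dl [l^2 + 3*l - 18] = 2*l + 3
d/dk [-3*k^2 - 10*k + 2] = -6*k - 10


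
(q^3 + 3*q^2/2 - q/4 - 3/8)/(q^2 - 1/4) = q + 3/2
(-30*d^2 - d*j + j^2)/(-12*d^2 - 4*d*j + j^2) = (5*d + j)/(2*d + j)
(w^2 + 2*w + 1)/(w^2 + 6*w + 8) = (w^2 + 2*w + 1)/(w^2 + 6*w + 8)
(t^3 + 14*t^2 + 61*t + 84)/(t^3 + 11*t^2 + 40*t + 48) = (t + 7)/(t + 4)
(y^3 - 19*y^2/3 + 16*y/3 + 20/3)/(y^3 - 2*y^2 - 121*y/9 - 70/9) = 3*(y - 2)/(3*y + 7)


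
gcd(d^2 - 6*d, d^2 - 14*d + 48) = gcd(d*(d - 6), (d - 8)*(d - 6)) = d - 6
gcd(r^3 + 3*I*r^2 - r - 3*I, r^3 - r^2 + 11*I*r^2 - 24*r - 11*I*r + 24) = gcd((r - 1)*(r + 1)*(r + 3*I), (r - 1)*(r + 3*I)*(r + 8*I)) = r^2 + r*(-1 + 3*I) - 3*I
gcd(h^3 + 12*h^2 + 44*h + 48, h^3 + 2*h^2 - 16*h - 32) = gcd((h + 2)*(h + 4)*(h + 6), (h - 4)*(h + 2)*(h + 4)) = h^2 + 6*h + 8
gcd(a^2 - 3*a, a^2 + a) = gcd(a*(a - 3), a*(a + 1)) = a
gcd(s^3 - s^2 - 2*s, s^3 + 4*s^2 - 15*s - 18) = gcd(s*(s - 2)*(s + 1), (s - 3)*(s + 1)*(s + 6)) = s + 1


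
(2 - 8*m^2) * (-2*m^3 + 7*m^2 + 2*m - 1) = 16*m^5 - 56*m^4 - 20*m^3 + 22*m^2 + 4*m - 2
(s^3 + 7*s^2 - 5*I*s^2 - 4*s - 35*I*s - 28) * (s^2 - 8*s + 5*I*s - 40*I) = s^5 - s^4 - 35*s^3 - 21*s^2 - 20*I*s^2 - 1176*s + 20*I*s + 1120*I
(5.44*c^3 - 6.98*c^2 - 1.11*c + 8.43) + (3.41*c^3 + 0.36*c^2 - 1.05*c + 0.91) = 8.85*c^3 - 6.62*c^2 - 2.16*c + 9.34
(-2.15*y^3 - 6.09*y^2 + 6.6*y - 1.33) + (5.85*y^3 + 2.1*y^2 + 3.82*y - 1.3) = 3.7*y^3 - 3.99*y^2 + 10.42*y - 2.63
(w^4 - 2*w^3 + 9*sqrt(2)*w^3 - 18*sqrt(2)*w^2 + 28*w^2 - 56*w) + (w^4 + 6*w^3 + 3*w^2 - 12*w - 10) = 2*w^4 + 4*w^3 + 9*sqrt(2)*w^3 - 18*sqrt(2)*w^2 + 31*w^2 - 68*w - 10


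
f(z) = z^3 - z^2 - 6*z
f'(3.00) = 15.00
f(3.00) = 0.00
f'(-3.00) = 27.00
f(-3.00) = -18.00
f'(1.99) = 1.90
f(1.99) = -8.02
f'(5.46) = 72.51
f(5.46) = 100.20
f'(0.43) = -6.31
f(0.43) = -2.69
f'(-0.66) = -3.37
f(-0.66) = 3.24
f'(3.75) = 28.69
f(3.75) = 16.17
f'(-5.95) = 112.11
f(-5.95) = -210.35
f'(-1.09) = -0.26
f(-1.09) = 4.06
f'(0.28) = -6.32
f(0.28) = -1.74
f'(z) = 3*z^2 - 2*z - 6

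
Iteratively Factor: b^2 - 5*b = (b - 5)*(b)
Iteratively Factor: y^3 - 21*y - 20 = (y + 4)*(y^2 - 4*y - 5) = (y + 1)*(y + 4)*(y - 5)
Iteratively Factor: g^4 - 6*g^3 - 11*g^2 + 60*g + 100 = (g - 5)*(g^3 - g^2 - 16*g - 20) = (g - 5)^2*(g^2 + 4*g + 4) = (g - 5)^2*(g + 2)*(g + 2)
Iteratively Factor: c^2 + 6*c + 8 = (c + 4)*(c + 2)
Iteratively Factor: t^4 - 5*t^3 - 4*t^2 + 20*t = (t + 2)*(t^3 - 7*t^2 + 10*t) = (t - 5)*(t + 2)*(t^2 - 2*t) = (t - 5)*(t - 2)*(t + 2)*(t)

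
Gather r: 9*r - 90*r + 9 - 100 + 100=9 - 81*r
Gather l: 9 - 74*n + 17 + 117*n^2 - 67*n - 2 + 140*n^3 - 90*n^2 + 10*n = 140*n^3 + 27*n^2 - 131*n + 24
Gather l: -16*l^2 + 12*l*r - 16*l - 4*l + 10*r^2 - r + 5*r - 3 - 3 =-16*l^2 + l*(12*r - 20) + 10*r^2 + 4*r - 6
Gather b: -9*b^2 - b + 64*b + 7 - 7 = -9*b^2 + 63*b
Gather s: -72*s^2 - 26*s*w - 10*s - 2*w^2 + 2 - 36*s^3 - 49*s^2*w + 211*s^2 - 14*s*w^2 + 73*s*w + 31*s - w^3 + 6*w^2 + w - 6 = -36*s^3 + s^2*(139 - 49*w) + s*(-14*w^2 + 47*w + 21) - w^3 + 4*w^2 + w - 4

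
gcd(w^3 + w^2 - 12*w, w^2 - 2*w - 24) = w + 4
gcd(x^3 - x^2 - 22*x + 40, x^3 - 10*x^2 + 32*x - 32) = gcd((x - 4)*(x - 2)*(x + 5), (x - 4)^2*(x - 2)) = x^2 - 6*x + 8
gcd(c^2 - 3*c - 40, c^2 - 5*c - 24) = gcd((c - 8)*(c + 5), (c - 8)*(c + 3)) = c - 8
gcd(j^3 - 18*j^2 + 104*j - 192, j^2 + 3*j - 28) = j - 4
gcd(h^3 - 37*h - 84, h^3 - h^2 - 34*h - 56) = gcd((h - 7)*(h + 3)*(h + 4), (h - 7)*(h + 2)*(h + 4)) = h^2 - 3*h - 28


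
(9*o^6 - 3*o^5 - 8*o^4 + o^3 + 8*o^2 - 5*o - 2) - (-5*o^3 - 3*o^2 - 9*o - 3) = 9*o^6 - 3*o^5 - 8*o^4 + 6*o^3 + 11*o^2 + 4*o + 1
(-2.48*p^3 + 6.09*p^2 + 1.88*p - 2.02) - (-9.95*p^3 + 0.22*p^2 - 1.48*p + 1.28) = 7.47*p^3 + 5.87*p^2 + 3.36*p - 3.3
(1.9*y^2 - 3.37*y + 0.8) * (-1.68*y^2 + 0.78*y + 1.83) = -3.192*y^4 + 7.1436*y^3 - 0.4956*y^2 - 5.5431*y + 1.464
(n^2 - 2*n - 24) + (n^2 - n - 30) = 2*n^2 - 3*n - 54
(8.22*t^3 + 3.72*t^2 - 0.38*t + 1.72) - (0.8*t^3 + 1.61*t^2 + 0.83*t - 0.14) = 7.42*t^3 + 2.11*t^2 - 1.21*t + 1.86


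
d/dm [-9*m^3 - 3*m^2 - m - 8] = -27*m^2 - 6*m - 1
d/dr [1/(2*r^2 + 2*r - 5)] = 2*(-2*r - 1)/(2*r^2 + 2*r - 5)^2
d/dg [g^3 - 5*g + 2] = 3*g^2 - 5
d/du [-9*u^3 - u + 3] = -27*u^2 - 1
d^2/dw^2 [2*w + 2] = 0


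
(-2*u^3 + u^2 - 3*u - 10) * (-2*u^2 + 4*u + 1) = 4*u^5 - 10*u^4 + 8*u^3 + 9*u^2 - 43*u - 10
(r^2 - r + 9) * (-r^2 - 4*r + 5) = -r^4 - 3*r^3 - 41*r + 45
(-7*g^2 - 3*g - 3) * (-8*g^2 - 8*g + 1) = 56*g^4 + 80*g^3 + 41*g^2 + 21*g - 3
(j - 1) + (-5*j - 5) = -4*j - 6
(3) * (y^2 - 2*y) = 3*y^2 - 6*y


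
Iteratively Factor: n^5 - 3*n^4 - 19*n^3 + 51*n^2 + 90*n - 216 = (n - 3)*(n^4 - 19*n^2 - 6*n + 72) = (n - 3)*(n + 3)*(n^3 - 3*n^2 - 10*n + 24) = (n - 3)*(n + 3)^2*(n^2 - 6*n + 8) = (n - 4)*(n - 3)*(n + 3)^2*(n - 2)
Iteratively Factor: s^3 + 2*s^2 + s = (s + 1)*(s^2 + s) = s*(s + 1)*(s + 1)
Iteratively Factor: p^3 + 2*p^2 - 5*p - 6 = (p - 2)*(p^2 + 4*p + 3) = (p - 2)*(p + 3)*(p + 1)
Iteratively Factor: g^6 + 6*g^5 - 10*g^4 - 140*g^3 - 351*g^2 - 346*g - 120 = (g + 2)*(g^5 + 4*g^4 - 18*g^3 - 104*g^2 - 143*g - 60) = (g + 2)*(g + 3)*(g^4 + g^3 - 21*g^2 - 41*g - 20) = (g + 1)*(g + 2)*(g + 3)*(g^3 - 21*g - 20) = (g + 1)*(g + 2)*(g + 3)*(g + 4)*(g^2 - 4*g - 5) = (g + 1)^2*(g + 2)*(g + 3)*(g + 4)*(g - 5)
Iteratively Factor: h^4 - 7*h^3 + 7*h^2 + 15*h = (h - 5)*(h^3 - 2*h^2 - 3*h) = h*(h - 5)*(h^2 - 2*h - 3) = h*(h - 5)*(h - 3)*(h + 1)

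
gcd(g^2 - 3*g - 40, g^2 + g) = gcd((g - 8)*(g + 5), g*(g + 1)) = 1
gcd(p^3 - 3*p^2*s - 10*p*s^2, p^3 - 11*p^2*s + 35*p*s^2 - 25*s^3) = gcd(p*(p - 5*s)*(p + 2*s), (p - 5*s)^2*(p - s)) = p - 5*s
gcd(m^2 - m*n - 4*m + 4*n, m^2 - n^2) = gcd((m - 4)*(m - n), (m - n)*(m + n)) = m - n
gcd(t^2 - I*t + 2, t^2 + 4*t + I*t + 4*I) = t + I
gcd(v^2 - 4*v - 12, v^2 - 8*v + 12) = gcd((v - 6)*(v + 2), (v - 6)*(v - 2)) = v - 6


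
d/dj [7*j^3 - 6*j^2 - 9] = 3*j*(7*j - 4)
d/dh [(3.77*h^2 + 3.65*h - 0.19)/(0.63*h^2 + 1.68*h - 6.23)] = (4.0341*h^2 - 46.7348*h - 22.4203)/(0.3969*h^4 + 2.1168*h^3 - 5.0274*h^2 - 20.9328*h + 38.8129)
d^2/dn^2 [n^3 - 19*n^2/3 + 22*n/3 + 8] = 6*n - 38/3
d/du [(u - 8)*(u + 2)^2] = (u + 2)*(3*u - 14)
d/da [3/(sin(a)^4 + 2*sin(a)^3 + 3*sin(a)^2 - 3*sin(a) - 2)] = 3*(-9*sin(a) + sin(3*a) + 3*cos(2*a))*cos(a)/(sin(a)^4 + 2*sin(a)^3 + 3*sin(a)^2 - 3*sin(a) - 2)^2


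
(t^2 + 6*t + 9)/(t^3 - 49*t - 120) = (t + 3)/(t^2 - 3*t - 40)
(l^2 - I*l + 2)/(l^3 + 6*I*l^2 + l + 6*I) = (l - 2*I)/(l^2 + 5*I*l + 6)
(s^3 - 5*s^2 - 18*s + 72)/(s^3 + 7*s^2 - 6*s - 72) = (s - 6)/(s + 6)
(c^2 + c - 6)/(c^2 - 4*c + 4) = (c + 3)/(c - 2)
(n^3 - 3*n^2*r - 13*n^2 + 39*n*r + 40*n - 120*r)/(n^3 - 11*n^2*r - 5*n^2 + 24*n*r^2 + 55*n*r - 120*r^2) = (8 - n)/(-n + 8*r)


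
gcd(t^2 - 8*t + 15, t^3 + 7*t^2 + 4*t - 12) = 1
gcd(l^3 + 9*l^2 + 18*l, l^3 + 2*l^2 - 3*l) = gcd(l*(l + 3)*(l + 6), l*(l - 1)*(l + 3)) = l^2 + 3*l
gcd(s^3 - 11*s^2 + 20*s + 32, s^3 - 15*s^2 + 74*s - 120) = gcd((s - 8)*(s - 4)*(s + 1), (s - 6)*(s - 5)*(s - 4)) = s - 4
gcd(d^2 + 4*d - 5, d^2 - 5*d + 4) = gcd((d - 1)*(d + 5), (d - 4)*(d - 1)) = d - 1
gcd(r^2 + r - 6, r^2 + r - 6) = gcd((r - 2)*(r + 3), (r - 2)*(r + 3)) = r^2 + r - 6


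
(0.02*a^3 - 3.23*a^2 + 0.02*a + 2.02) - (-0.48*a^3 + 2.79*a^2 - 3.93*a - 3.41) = 0.5*a^3 - 6.02*a^2 + 3.95*a + 5.43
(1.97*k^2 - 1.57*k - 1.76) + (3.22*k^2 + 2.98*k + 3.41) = 5.19*k^2 + 1.41*k + 1.65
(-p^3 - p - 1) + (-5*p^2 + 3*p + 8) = -p^3 - 5*p^2 + 2*p + 7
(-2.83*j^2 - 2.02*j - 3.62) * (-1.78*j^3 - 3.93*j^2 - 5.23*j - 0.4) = 5.0374*j^5 + 14.7175*j^4 + 29.1831*j^3 + 25.9232*j^2 + 19.7406*j + 1.448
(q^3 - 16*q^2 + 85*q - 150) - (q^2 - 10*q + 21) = q^3 - 17*q^2 + 95*q - 171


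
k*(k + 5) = k^2 + 5*k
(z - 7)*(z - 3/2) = z^2 - 17*z/2 + 21/2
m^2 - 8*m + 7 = (m - 7)*(m - 1)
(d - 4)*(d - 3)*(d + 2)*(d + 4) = d^4 - d^3 - 22*d^2 + 16*d + 96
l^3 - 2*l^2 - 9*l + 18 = (l - 3)*(l - 2)*(l + 3)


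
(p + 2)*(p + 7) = p^2 + 9*p + 14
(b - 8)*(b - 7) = b^2 - 15*b + 56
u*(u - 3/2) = u^2 - 3*u/2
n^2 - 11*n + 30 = (n - 6)*(n - 5)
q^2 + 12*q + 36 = (q + 6)^2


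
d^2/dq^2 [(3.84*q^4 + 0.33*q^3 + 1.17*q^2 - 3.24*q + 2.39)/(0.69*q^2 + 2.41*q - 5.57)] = (3.656448*q^6 + 38.313216*q^5 + 45.268992*q^4 - 825.358518*q^3 + 1436.855706*q^2 + 10.561536*q + 31.746382)/(0.328509*q^6 + 3.442203*q^5 + 4.067136*q^4 - 41.576597*q^3 - 32.831808*q^2 + 224.310027*q - 172.808693)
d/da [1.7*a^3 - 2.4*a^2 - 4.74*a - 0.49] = 5.1*a^2 - 4.8*a - 4.74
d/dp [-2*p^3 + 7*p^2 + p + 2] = -6*p^2 + 14*p + 1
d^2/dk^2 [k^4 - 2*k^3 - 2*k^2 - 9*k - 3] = 12*k^2 - 12*k - 4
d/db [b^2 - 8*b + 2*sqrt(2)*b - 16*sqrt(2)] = 2*b - 8 + 2*sqrt(2)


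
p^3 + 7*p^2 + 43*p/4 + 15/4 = (p + 1/2)*(p + 3/2)*(p + 5)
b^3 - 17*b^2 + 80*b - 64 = (b - 8)^2*(b - 1)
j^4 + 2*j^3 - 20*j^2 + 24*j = j*(j - 2)^2*(j + 6)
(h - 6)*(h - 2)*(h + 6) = h^3 - 2*h^2 - 36*h + 72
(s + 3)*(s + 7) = s^2 + 10*s + 21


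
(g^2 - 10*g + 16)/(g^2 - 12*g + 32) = (g - 2)/(g - 4)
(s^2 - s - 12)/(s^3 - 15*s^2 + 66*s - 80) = (s^2 - s - 12)/(s^3 - 15*s^2 + 66*s - 80)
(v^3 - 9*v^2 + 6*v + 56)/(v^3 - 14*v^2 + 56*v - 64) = (v^2 - 5*v - 14)/(v^2 - 10*v + 16)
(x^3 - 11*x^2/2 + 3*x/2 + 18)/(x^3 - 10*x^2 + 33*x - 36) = (x + 3/2)/(x - 3)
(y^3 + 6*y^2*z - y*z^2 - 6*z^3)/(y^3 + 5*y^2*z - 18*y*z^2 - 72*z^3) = (y^2 - z^2)/(y^2 - y*z - 12*z^2)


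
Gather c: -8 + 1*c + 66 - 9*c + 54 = 112 - 8*c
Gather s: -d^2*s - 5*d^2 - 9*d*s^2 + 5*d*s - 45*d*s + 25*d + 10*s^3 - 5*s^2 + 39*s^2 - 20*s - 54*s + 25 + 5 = -5*d^2 + 25*d + 10*s^3 + s^2*(34 - 9*d) + s*(-d^2 - 40*d - 74) + 30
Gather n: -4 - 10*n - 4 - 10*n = -20*n - 8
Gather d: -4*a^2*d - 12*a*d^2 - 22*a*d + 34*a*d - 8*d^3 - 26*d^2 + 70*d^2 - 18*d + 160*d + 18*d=-8*d^3 + d^2*(44 - 12*a) + d*(-4*a^2 + 12*a + 160)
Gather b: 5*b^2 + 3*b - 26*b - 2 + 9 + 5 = 5*b^2 - 23*b + 12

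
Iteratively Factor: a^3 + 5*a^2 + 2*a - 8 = (a + 2)*(a^2 + 3*a - 4) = (a - 1)*(a + 2)*(a + 4)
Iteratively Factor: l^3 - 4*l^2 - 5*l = (l - 5)*(l^2 + l) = l*(l - 5)*(l + 1)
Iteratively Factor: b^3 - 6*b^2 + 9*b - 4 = (b - 4)*(b^2 - 2*b + 1) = (b - 4)*(b - 1)*(b - 1)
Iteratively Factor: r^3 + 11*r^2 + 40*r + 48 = (r + 4)*(r^2 + 7*r + 12) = (r + 3)*(r + 4)*(r + 4)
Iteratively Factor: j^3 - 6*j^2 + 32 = (j - 4)*(j^2 - 2*j - 8) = (j - 4)^2*(j + 2)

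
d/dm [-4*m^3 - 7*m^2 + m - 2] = -12*m^2 - 14*m + 1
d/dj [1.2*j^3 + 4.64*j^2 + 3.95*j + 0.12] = 3.6*j^2 + 9.28*j + 3.95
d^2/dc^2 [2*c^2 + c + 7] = 4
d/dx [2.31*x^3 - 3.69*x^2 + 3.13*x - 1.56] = 6.93*x^2 - 7.38*x + 3.13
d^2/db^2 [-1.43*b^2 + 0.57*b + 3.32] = -2.86000000000000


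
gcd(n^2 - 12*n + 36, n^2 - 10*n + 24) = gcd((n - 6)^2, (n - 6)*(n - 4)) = n - 6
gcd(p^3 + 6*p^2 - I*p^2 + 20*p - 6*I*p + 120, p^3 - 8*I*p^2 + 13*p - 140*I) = p^2 - I*p + 20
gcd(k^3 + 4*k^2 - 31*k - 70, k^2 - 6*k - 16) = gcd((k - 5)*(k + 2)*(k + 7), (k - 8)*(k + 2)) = k + 2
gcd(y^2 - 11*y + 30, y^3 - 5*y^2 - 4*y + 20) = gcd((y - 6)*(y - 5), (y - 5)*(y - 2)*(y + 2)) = y - 5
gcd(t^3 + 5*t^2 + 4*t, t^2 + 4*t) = t^2 + 4*t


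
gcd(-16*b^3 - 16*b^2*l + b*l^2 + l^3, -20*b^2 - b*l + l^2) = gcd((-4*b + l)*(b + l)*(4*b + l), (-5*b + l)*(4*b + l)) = 4*b + l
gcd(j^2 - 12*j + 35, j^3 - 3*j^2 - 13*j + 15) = j - 5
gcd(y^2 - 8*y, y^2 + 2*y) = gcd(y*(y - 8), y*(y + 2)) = y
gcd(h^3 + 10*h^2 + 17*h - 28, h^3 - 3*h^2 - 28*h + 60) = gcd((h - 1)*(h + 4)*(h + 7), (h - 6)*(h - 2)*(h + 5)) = 1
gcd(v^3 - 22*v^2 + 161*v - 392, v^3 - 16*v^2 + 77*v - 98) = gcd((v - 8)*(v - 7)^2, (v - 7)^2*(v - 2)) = v^2 - 14*v + 49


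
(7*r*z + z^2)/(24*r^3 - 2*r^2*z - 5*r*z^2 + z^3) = z*(7*r + z)/(24*r^3 - 2*r^2*z - 5*r*z^2 + z^3)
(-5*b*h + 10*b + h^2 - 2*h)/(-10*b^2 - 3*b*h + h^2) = (h - 2)/(2*b + h)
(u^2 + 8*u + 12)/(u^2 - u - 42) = (u + 2)/(u - 7)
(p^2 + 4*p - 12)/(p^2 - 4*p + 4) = (p + 6)/(p - 2)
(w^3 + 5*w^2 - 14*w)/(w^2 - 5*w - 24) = w*(-w^2 - 5*w + 14)/(-w^2 + 5*w + 24)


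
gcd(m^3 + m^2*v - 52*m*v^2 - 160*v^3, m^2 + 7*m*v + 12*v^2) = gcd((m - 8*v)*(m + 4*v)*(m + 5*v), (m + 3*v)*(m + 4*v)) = m + 4*v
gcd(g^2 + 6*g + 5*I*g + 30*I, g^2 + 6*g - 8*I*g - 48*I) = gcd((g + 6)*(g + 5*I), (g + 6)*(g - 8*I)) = g + 6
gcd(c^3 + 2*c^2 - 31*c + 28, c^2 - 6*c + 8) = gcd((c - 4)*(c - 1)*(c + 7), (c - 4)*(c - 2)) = c - 4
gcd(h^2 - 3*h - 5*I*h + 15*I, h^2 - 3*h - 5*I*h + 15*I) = h^2 + h*(-3 - 5*I) + 15*I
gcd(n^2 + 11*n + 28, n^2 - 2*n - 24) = n + 4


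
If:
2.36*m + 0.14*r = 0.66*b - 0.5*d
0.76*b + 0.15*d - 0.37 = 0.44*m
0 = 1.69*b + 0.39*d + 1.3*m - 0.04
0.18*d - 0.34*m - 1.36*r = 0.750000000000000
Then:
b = -0.09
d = 1.77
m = -0.39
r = -0.22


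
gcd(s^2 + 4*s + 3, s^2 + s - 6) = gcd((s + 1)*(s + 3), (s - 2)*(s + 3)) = s + 3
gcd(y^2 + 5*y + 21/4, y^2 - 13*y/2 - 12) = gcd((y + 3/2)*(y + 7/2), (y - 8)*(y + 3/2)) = y + 3/2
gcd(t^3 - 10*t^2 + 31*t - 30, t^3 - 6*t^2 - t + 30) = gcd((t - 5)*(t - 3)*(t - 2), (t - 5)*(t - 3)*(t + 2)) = t^2 - 8*t + 15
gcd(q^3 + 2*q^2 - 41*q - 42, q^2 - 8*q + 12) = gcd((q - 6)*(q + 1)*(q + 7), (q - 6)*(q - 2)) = q - 6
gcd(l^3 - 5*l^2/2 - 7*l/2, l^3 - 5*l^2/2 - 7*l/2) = l^3 - 5*l^2/2 - 7*l/2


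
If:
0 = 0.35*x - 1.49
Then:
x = 4.26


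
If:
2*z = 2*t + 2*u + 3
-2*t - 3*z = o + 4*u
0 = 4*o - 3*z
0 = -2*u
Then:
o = 9/23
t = -45/46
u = 0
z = 12/23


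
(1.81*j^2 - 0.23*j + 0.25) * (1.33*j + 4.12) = 2.4073*j^3 + 7.1513*j^2 - 0.6151*j + 1.03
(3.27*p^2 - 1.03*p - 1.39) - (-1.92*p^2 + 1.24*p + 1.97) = 5.19*p^2 - 2.27*p - 3.36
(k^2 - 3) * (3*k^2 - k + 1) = 3*k^4 - k^3 - 8*k^2 + 3*k - 3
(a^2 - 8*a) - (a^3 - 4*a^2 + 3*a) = -a^3 + 5*a^2 - 11*a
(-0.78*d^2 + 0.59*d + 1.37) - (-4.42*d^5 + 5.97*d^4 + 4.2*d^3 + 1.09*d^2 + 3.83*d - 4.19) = 4.42*d^5 - 5.97*d^4 - 4.2*d^3 - 1.87*d^2 - 3.24*d + 5.56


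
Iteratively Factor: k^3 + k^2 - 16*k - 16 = (k - 4)*(k^2 + 5*k + 4) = (k - 4)*(k + 4)*(k + 1)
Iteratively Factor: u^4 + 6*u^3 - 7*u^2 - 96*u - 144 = (u + 3)*(u^3 + 3*u^2 - 16*u - 48) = (u - 4)*(u + 3)*(u^2 + 7*u + 12) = (u - 4)*(u + 3)^2*(u + 4)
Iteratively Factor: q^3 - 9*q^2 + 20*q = (q - 5)*(q^2 - 4*q) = (q - 5)*(q - 4)*(q)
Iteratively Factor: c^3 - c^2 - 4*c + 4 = (c - 1)*(c^2 - 4) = (c - 1)*(c + 2)*(c - 2)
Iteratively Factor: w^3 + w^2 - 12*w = (w + 4)*(w^2 - 3*w) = (w - 3)*(w + 4)*(w)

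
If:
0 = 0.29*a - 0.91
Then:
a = 3.14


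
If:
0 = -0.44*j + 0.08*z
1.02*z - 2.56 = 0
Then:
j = 0.46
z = 2.51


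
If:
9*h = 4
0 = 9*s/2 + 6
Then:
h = 4/9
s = -4/3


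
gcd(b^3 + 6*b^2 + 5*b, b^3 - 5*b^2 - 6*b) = b^2 + b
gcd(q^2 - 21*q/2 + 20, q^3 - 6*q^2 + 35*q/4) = q - 5/2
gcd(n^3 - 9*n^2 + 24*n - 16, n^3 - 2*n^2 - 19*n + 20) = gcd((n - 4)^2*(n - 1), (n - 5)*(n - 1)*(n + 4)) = n - 1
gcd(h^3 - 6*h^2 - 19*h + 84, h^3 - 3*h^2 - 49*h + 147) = h^2 - 10*h + 21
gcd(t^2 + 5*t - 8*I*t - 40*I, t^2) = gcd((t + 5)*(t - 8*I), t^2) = 1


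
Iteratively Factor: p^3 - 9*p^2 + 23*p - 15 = (p - 1)*(p^2 - 8*p + 15) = (p - 3)*(p - 1)*(p - 5)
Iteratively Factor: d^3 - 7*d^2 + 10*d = (d - 2)*(d^2 - 5*d) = (d - 5)*(d - 2)*(d)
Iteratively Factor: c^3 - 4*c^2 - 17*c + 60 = (c - 5)*(c^2 + c - 12) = (c - 5)*(c - 3)*(c + 4)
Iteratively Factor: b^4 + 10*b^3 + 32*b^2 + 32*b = (b)*(b^3 + 10*b^2 + 32*b + 32) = b*(b + 2)*(b^2 + 8*b + 16) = b*(b + 2)*(b + 4)*(b + 4)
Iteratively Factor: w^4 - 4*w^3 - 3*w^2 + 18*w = (w + 2)*(w^3 - 6*w^2 + 9*w) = w*(w + 2)*(w^2 - 6*w + 9) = w*(w - 3)*(w + 2)*(w - 3)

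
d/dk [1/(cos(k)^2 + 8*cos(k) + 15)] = 2*(cos(k) + 4)*sin(k)/(cos(k)^2 + 8*cos(k) + 15)^2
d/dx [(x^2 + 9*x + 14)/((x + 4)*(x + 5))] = 6*(2*x + 9)/(x^4 + 18*x^3 + 121*x^2 + 360*x + 400)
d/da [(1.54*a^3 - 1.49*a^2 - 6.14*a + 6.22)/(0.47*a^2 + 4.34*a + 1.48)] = (0.7238*a^4 + 13.3672*a^3 + 3.2568*a^2 - 10.2572*a - 36.082)/(0.2209*a^4 + 4.0796*a^3 + 20.2268*a^2 + 12.8464*a + 2.1904)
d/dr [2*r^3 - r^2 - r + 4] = 6*r^2 - 2*r - 1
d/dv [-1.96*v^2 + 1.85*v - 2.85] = 1.85 - 3.92*v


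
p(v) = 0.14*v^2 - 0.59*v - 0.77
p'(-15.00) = -4.79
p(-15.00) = 39.58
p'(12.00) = 2.77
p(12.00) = 12.31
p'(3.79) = 0.47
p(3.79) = -1.00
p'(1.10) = -0.28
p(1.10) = -1.25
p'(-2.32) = -1.24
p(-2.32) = 1.35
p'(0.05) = -0.58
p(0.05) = -0.80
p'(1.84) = -0.07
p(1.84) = -1.38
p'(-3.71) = -1.63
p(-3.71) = 3.35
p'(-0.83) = -0.82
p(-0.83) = -0.18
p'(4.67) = 0.72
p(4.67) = -0.47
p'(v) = 0.28*v - 0.59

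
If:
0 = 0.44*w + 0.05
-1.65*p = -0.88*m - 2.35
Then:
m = 1.875*p - 2.67045454545455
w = -0.11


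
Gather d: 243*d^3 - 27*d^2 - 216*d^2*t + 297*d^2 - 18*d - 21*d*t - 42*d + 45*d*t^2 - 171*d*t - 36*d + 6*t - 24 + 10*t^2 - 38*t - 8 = 243*d^3 + d^2*(270 - 216*t) + d*(45*t^2 - 192*t - 96) + 10*t^2 - 32*t - 32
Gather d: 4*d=4*d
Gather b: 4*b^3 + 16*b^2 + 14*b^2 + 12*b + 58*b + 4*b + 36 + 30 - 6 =4*b^3 + 30*b^2 + 74*b + 60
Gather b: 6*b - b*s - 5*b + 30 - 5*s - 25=b*(1 - s) - 5*s + 5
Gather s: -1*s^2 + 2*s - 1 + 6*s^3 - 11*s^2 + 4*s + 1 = 6*s^3 - 12*s^2 + 6*s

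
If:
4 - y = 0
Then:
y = 4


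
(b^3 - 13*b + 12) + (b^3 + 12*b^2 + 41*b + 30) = 2*b^3 + 12*b^2 + 28*b + 42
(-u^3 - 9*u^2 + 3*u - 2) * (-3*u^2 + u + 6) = 3*u^5 + 26*u^4 - 24*u^3 - 45*u^2 + 16*u - 12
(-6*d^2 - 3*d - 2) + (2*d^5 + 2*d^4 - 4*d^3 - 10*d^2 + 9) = 2*d^5 + 2*d^4 - 4*d^3 - 16*d^2 - 3*d + 7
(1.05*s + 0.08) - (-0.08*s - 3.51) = 1.13*s + 3.59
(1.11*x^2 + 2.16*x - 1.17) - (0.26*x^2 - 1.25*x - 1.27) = 0.85*x^2 + 3.41*x + 0.1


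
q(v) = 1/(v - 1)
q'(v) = -1/(v - 1)^2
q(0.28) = -1.39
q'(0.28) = -1.93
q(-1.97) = -0.34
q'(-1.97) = -0.11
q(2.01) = 0.99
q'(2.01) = -0.98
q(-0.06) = -0.94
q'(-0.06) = -0.89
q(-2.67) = -0.27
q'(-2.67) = -0.07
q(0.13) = -1.15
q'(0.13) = -1.32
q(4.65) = 0.27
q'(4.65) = -0.08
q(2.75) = 0.57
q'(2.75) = -0.33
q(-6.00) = -0.14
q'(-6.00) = -0.02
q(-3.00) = -0.25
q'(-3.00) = -0.06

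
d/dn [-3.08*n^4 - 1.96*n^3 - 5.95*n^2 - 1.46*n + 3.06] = -12.32*n^3 - 5.88*n^2 - 11.9*n - 1.46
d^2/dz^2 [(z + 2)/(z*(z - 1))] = 2*(z^3 + 6*z^2 - 6*z + 2)/(z^3*(z^3 - 3*z^2 + 3*z - 1))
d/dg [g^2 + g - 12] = 2*g + 1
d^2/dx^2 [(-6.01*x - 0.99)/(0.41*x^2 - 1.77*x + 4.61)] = (-(0.82*x - 1.77)*(1.64*x - 3.54)*(6.01*x + 0.99) + (14.7846*x - 20.4636)*(0.41*x^2 - 1.77*x + 4.61))/(0.41*x^2 - 1.77*x + 4.61)^3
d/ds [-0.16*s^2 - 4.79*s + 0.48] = -0.32*s - 4.79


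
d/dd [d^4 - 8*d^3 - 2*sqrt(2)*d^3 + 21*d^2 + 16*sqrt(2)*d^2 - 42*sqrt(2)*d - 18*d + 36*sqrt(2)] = 4*d^3 - 24*d^2 - 6*sqrt(2)*d^2 + 42*d + 32*sqrt(2)*d - 42*sqrt(2) - 18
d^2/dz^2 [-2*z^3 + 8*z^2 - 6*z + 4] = 16 - 12*z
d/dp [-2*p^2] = -4*p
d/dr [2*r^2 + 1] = 4*r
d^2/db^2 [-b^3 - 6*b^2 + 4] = -6*b - 12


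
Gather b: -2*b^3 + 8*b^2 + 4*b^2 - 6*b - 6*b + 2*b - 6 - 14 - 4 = -2*b^3 + 12*b^2 - 10*b - 24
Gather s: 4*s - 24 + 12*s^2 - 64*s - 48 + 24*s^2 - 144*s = 36*s^2 - 204*s - 72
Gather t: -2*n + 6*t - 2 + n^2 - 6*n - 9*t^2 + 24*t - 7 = n^2 - 8*n - 9*t^2 + 30*t - 9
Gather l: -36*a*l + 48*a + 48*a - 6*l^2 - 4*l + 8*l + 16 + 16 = 96*a - 6*l^2 + l*(4 - 36*a) + 32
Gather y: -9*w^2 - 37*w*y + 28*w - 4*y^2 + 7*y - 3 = -9*w^2 + 28*w - 4*y^2 + y*(7 - 37*w) - 3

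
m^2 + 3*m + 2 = (m + 1)*(m + 2)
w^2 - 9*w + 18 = (w - 6)*(w - 3)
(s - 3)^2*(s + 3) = s^3 - 3*s^2 - 9*s + 27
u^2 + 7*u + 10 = (u + 2)*(u + 5)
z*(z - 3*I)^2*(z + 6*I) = z^4 + 27*z^2 - 54*I*z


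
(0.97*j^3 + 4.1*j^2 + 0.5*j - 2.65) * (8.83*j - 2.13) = 8.5651*j^4 + 34.1369*j^3 - 4.318*j^2 - 24.4645*j + 5.6445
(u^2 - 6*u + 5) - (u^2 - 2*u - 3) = 8 - 4*u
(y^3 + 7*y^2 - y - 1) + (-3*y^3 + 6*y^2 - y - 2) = -2*y^3 + 13*y^2 - 2*y - 3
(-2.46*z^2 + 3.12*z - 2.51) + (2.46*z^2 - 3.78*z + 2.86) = 0.35 - 0.66*z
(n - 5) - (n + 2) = -7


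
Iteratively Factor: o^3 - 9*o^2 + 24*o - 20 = (o - 5)*(o^2 - 4*o + 4) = (o - 5)*(o - 2)*(o - 2)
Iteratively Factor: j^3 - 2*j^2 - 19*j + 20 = (j - 1)*(j^2 - j - 20) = (j - 1)*(j + 4)*(j - 5)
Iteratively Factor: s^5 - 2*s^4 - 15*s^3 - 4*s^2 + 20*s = (s - 5)*(s^4 + 3*s^3 - 4*s) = (s - 5)*(s + 2)*(s^3 + s^2 - 2*s) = (s - 5)*(s - 1)*(s + 2)*(s^2 + 2*s) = (s - 5)*(s - 1)*(s + 2)^2*(s)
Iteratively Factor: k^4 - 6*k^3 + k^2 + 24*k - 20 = (k - 2)*(k^3 - 4*k^2 - 7*k + 10) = (k - 2)*(k - 1)*(k^2 - 3*k - 10) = (k - 5)*(k - 2)*(k - 1)*(k + 2)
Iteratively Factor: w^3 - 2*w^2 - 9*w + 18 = (w + 3)*(w^2 - 5*w + 6) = (w - 3)*(w + 3)*(w - 2)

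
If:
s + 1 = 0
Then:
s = -1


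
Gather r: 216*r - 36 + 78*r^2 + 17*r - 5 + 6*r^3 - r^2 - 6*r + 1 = 6*r^3 + 77*r^2 + 227*r - 40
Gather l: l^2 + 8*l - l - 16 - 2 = l^2 + 7*l - 18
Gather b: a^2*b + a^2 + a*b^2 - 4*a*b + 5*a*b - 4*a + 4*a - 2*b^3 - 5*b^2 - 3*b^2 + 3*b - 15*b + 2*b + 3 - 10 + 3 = a^2 - 2*b^3 + b^2*(a - 8) + b*(a^2 + a - 10) - 4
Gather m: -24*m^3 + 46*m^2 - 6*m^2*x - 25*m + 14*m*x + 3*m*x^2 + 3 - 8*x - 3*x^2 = -24*m^3 + m^2*(46 - 6*x) + m*(3*x^2 + 14*x - 25) - 3*x^2 - 8*x + 3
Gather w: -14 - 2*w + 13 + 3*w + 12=w + 11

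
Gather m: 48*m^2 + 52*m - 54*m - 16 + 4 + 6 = 48*m^2 - 2*m - 6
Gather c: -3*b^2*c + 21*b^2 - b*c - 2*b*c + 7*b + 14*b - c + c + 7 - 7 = 21*b^2 + 21*b + c*(-3*b^2 - 3*b)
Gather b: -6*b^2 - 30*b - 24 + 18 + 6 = -6*b^2 - 30*b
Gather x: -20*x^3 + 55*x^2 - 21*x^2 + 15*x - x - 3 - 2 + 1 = -20*x^3 + 34*x^2 + 14*x - 4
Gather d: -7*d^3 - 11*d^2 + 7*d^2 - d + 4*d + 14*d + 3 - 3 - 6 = -7*d^3 - 4*d^2 + 17*d - 6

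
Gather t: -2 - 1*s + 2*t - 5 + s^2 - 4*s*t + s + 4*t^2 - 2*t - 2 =s^2 - 4*s*t + 4*t^2 - 9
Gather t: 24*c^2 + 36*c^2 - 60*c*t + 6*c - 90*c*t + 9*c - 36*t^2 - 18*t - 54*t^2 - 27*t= 60*c^2 + 15*c - 90*t^2 + t*(-150*c - 45)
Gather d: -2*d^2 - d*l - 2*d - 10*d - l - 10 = -2*d^2 + d*(-l - 12) - l - 10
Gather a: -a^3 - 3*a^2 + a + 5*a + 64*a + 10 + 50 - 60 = -a^3 - 3*a^2 + 70*a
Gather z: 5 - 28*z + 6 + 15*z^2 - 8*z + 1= 15*z^2 - 36*z + 12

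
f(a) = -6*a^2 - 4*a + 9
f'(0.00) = -4.00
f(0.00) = 9.00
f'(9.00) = -112.00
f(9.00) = -513.00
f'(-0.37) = 0.44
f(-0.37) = 9.66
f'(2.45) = -33.40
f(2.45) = -36.82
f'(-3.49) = 37.88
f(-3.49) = -50.12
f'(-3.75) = 41.00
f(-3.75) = -60.38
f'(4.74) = -60.88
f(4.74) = -144.77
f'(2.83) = -37.96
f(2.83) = -50.37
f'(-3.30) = 35.60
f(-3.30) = -43.14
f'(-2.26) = 23.12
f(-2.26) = -12.61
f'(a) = -12*a - 4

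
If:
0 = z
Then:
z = 0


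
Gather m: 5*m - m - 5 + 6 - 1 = 4*m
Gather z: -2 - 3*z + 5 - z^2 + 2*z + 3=-z^2 - z + 6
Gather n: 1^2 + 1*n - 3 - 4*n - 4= -3*n - 6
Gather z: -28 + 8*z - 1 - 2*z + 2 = 6*z - 27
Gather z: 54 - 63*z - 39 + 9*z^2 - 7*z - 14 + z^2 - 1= 10*z^2 - 70*z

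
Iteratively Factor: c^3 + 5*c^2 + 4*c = (c + 4)*(c^2 + c) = (c + 1)*(c + 4)*(c)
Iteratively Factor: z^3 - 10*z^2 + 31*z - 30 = (z - 3)*(z^2 - 7*z + 10) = (z - 5)*(z - 3)*(z - 2)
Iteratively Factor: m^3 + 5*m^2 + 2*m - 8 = (m - 1)*(m^2 + 6*m + 8) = (m - 1)*(m + 4)*(m + 2)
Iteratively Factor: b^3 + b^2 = (b)*(b^2 + b) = b^2*(b + 1)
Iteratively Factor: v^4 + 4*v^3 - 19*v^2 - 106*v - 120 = (v + 3)*(v^3 + v^2 - 22*v - 40) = (v - 5)*(v + 3)*(v^2 + 6*v + 8) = (v - 5)*(v + 3)*(v + 4)*(v + 2)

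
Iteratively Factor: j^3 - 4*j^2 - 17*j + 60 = (j - 3)*(j^2 - j - 20) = (j - 3)*(j + 4)*(j - 5)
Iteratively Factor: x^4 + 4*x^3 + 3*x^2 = (x)*(x^3 + 4*x^2 + 3*x) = x*(x + 1)*(x^2 + 3*x) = x^2*(x + 1)*(x + 3)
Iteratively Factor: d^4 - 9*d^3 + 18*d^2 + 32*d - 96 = (d + 2)*(d^3 - 11*d^2 + 40*d - 48) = (d - 4)*(d + 2)*(d^2 - 7*d + 12) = (d - 4)^2*(d + 2)*(d - 3)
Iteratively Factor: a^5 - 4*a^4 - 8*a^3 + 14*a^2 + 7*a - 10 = (a + 1)*(a^4 - 5*a^3 - 3*a^2 + 17*a - 10) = (a - 1)*(a + 1)*(a^3 - 4*a^2 - 7*a + 10) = (a - 1)^2*(a + 1)*(a^2 - 3*a - 10) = (a - 5)*(a - 1)^2*(a + 1)*(a + 2)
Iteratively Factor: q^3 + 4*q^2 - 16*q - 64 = (q + 4)*(q^2 - 16) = (q + 4)^2*(q - 4)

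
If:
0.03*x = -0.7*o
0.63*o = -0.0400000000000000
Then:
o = -0.06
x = 1.48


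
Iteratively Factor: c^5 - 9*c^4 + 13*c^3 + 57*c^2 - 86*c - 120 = (c + 1)*(c^4 - 10*c^3 + 23*c^2 + 34*c - 120) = (c + 1)*(c + 2)*(c^3 - 12*c^2 + 47*c - 60) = (c - 3)*(c + 1)*(c + 2)*(c^2 - 9*c + 20) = (c - 4)*(c - 3)*(c + 1)*(c + 2)*(c - 5)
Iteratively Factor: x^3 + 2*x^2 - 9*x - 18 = (x + 3)*(x^2 - x - 6) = (x + 2)*(x + 3)*(x - 3)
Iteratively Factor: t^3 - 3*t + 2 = (t - 1)*(t^2 + t - 2) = (t - 1)^2*(t + 2)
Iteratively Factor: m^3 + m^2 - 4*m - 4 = (m + 1)*(m^2 - 4) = (m + 1)*(m + 2)*(m - 2)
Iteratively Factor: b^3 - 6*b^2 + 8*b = (b - 2)*(b^2 - 4*b) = b*(b - 2)*(b - 4)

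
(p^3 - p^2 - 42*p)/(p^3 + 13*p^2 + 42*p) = (p - 7)/(p + 7)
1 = 1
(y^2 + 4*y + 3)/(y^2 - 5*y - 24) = (y + 1)/(y - 8)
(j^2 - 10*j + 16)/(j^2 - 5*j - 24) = (j - 2)/(j + 3)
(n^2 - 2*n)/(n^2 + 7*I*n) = (n - 2)/(n + 7*I)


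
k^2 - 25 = (k - 5)*(k + 5)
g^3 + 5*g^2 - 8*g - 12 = (g - 2)*(g + 1)*(g + 6)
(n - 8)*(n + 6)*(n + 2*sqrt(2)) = n^3 - 2*n^2 + 2*sqrt(2)*n^2 - 48*n - 4*sqrt(2)*n - 96*sqrt(2)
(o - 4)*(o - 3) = o^2 - 7*o + 12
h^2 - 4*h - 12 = (h - 6)*(h + 2)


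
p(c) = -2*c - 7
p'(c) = -2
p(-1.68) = -3.64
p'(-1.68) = -2.00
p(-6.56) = 6.12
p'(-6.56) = -2.00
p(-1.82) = -3.36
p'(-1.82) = -2.00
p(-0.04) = -6.92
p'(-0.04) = -2.00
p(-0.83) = -5.34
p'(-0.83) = -2.00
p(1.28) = -9.56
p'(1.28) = -2.00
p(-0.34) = -6.32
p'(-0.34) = -2.00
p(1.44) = -9.88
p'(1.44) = -2.00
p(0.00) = -7.00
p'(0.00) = -2.00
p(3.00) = -13.00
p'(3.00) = -2.00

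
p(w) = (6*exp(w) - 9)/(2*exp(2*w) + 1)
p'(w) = -4*(6*exp(w) - 9)*exp(2*w)/(2*exp(2*w) + 1)^2 + 6*exp(w)/(2*exp(2*w) + 1)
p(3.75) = 0.07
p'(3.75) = -0.07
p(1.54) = 0.43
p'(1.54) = -0.21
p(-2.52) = -8.41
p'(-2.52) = 0.69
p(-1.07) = -5.62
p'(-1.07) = 3.81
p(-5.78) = -8.98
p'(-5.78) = 0.02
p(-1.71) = -7.43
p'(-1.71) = 1.93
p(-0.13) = -1.47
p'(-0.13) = 3.85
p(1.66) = 0.40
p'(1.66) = -0.23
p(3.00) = 0.14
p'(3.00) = -0.13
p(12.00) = 0.00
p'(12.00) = 0.00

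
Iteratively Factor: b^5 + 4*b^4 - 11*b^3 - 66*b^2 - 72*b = (b)*(b^4 + 4*b^3 - 11*b^2 - 66*b - 72) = b*(b + 2)*(b^3 + 2*b^2 - 15*b - 36) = b*(b - 4)*(b + 2)*(b^2 + 6*b + 9) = b*(b - 4)*(b + 2)*(b + 3)*(b + 3)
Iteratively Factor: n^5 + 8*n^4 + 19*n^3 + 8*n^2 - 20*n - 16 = (n - 1)*(n^4 + 9*n^3 + 28*n^2 + 36*n + 16) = (n - 1)*(n + 4)*(n^3 + 5*n^2 + 8*n + 4) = (n - 1)*(n + 1)*(n + 4)*(n^2 + 4*n + 4) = (n - 1)*(n + 1)*(n + 2)*(n + 4)*(n + 2)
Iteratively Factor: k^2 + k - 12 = (k - 3)*(k + 4)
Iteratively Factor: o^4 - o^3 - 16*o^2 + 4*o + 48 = (o - 4)*(o^3 + 3*o^2 - 4*o - 12) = (o - 4)*(o + 2)*(o^2 + o - 6) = (o - 4)*(o + 2)*(o + 3)*(o - 2)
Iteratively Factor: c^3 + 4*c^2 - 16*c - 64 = (c - 4)*(c^2 + 8*c + 16) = (c - 4)*(c + 4)*(c + 4)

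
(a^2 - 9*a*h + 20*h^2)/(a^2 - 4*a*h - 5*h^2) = (a - 4*h)/(a + h)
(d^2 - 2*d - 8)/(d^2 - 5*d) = (d^2 - 2*d - 8)/(d*(d - 5))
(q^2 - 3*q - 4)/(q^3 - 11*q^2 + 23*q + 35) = (q - 4)/(q^2 - 12*q + 35)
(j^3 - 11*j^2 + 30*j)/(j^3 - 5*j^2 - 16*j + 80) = j*(j - 6)/(j^2 - 16)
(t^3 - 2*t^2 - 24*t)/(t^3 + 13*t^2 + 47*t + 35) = t*(t^2 - 2*t - 24)/(t^3 + 13*t^2 + 47*t + 35)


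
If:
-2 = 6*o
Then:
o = -1/3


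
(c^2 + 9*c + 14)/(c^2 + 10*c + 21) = (c + 2)/(c + 3)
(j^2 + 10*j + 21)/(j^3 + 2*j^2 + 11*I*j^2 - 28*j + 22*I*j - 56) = (j^2 + 10*j + 21)/(j^3 + j^2*(2 + 11*I) + j*(-28 + 22*I) - 56)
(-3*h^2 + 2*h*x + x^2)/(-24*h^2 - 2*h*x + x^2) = (3*h^2 - 2*h*x - x^2)/(24*h^2 + 2*h*x - x^2)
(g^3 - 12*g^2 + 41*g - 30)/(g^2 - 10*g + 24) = (g^2 - 6*g + 5)/(g - 4)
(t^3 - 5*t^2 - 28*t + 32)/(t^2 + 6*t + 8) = (t^2 - 9*t + 8)/(t + 2)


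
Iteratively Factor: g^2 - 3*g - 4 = (g + 1)*(g - 4)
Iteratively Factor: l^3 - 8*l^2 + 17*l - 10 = (l - 2)*(l^2 - 6*l + 5) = (l - 2)*(l - 1)*(l - 5)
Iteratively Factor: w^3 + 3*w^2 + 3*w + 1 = (w + 1)*(w^2 + 2*w + 1) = (w + 1)^2*(w + 1)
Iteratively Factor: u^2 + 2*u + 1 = (u + 1)*(u + 1)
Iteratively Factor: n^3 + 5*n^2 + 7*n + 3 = (n + 1)*(n^2 + 4*n + 3) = (n + 1)*(n + 3)*(n + 1)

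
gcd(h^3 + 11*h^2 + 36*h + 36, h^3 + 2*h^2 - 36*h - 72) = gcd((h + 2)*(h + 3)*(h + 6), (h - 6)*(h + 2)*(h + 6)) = h^2 + 8*h + 12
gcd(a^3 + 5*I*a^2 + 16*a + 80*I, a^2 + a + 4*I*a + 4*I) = a + 4*I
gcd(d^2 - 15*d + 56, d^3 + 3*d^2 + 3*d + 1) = 1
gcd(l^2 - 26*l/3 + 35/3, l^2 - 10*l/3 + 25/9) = l - 5/3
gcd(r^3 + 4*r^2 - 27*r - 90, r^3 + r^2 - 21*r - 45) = r^2 - 2*r - 15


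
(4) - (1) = 3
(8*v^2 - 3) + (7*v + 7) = 8*v^2 + 7*v + 4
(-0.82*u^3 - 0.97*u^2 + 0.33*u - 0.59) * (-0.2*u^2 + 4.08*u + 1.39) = 0.164*u^5 - 3.1516*u^4 - 5.1634*u^3 + 0.1161*u^2 - 1.9485*u - 0.8201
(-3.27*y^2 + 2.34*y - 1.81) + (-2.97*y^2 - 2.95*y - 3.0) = -6.24*y^2 - 0.61*y - 4.81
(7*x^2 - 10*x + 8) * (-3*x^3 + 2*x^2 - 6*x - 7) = -21*x^5 + 44*x^4 - 86*x^3 + 27*x^2 + 22*x - 56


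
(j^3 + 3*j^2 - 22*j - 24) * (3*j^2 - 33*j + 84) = 3*j^5 - 24*j^4 - 81*j^3 + 906*j^2 - 1056*j - 2016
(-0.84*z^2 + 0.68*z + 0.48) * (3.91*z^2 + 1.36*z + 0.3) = -3.2844*z^4 + 1.5164*z^3 + 2.5496*z^2 + 0.8568*z + 0.144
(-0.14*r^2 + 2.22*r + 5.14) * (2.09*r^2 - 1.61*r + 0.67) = -0.2926*r^4 + 4.8652*r^3 + 7.0746*r^2 - 6.788*r + 3.4438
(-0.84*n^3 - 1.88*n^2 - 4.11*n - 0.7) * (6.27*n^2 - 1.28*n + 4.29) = -5.2668*n^5 - 10.7124*n^4 - 26.9669*n^3 - 7.1934*n^2 - 16.7359*n - 3.003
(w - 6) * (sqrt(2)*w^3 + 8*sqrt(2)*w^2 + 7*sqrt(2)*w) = sqrt(2)*w^4 + 2*sqrt(2)*w^3 - 41*sqrt(2)*w^2 - 42*sqrt(2)*w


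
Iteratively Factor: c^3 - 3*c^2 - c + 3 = (c + 1)*(c^2 - 4*c + 3) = (c - 1)*(c + 1)*(c - 3)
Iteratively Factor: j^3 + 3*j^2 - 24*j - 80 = (j + 4)*(j^2 - j - 20) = (j - 5)*(j + 4)*(j + 4)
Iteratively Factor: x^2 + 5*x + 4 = (x + 1)*(x + 4)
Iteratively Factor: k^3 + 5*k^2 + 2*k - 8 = (k + 4)*(k^2 + k - 2) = (k + 2)*(k + 4)*(k - 1)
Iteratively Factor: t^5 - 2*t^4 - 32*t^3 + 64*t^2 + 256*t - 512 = (t - 4)*(t^4 + 2*t^3 - 24*t^2 - 32*t + 128) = (t - 4)*(t - 2)*(t^3 + 4*t^2 - 16*t - 64) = (t - 4)*(t - 2)*(t + 4)*(t^2 - 16) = (t - 4)*(t - 2)*(t + 4)^2*(t - 4)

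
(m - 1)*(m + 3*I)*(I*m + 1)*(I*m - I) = -m^4 + 2*m^3 - 2*I*m^3 - 4*m^2 + 4*I*m^2 + 6*m - 2*I*m - 3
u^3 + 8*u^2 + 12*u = u*(u + 2)*(u + 6)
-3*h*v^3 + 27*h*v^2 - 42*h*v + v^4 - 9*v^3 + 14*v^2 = v*(-3*h + v)*(v - 7)*(v - 2)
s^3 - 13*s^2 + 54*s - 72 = (s - 6)*(s - 4)*(s - 3)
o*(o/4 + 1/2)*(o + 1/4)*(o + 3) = o^4/4 + 21*o^3/16 + 29*o^2/16 + 3*o/8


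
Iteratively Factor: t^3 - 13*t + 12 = (t - 1)*(t^2 + t - 12) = (t - 1)*(t + 4)*(t - 3)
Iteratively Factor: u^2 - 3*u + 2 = (u - 1)*(u - 2)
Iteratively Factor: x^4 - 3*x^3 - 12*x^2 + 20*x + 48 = (x + 2)*(x^3 - 5*x^2 - 2*x + 24) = (x - 3)*(x + 2)*(x^2 - 2*x - 8) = (x - 4)*(x - 3)*(x + 2)*(x + 2)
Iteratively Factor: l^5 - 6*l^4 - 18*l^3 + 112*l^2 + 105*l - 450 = (l + 3)*(l^4 - 9*l^3 + 9*l^2 + 85*l - 150) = (l + 3)^2*(l^3 - 12*l^2 + 45*l - 50) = (l - 5)*(l + 3)^2*(l^2 - 7*l + 10) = (l - 5)^2*(l + 3)^2*(l - 2)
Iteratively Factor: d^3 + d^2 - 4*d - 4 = (d + 2)*(d^2 - d - 2) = (d - 2)*(d + 2)*(d + 1)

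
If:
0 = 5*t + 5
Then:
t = -1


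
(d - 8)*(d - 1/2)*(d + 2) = d^3 - 13*d^2/2 - 13*d + 8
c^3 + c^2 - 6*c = c*(c - 2)*(c + 3)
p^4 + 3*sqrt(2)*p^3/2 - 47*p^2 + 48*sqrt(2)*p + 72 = (p - 3*sqrt(2))*(p - 2*sqrt(2))*(p + sqrt(2)/2)*(p + 6*sqrt(2))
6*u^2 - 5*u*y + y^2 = (-3*u + y)*(-2*u + y)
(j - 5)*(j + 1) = j^2 - 4*j - 5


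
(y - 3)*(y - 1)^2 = y^3 - 5*y^2 + 7*y - 3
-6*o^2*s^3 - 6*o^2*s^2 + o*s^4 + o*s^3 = s^2*(-6*o + s)*(o*s + o)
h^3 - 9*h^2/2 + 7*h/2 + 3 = (h - 3)*(h - 2)*(h + 1/2)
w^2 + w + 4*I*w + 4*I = (w + 1)*(w + 4*I)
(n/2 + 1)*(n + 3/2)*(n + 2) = n^3/2 + 11*n^2/4 + 5*n + 3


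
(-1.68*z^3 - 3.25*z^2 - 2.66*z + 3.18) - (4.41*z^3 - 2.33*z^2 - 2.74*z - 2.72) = -6.09*z^3 - 0.92*z^2 + 0.0800000000000001*z + 5.9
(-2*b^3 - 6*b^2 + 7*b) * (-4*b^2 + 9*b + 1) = 8*b^5 + 6*b^4 - 84*b^3 + 57*b^2 + 7*b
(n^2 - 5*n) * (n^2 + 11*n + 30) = n^4 + 6*n^3 - 25*n^2 - 150*n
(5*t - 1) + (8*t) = 13*t - 1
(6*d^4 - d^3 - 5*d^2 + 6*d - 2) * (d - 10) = 6*d^5 - 61*d^4 + 5*d^3 + 56*d^2 - 62*d + 20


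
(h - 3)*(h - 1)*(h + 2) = h^3 - 2*h^2 - 5*h + 6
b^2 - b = b*(b - 1)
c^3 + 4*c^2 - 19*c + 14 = (c - 2)*(c - 1)*(c + 7)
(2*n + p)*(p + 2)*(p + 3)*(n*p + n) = 2*n^2*p^3 + 12*n^2*p^2 + 22*n^2*p + 12*n^2 + n*p^4 + 6*n*p^3 + 11*n*p^2 + 6*n*p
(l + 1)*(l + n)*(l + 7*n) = l^3 + 8*l^2*n + l^2 + 7*l*n^2 + 8*l*n + 7*n^2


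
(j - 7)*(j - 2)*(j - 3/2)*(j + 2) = j^4 - 17*j^3/2 + 13*j^2/2 + 34*j - 42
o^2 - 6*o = o*(o - 6)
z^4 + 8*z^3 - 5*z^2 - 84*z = z*(z - 3)*(z + 4)*(z + 7)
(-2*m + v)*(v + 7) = -2*m*v - 14*m + v^2 + 7*v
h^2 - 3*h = h*(h - 3)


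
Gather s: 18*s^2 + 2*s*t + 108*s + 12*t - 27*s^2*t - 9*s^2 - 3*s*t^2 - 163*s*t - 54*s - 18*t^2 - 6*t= s^2*(9 - 27*t) + s*(-3*t^2 - 161*t + 54) - 18*t^2 + 6*t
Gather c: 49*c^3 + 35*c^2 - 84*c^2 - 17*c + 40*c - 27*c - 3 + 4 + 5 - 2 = 49*c^3 - 49*c^2 - 4*c + 4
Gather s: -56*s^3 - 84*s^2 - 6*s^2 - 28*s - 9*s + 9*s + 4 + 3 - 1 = -56*s^3 - 90*s^2 - 28*s + 6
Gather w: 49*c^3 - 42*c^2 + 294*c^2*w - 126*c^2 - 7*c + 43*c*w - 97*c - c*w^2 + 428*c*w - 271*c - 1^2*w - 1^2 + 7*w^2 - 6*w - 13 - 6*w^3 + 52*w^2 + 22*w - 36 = 49*c^3 - 168*c^2 - 375*c - 6*w^3 + w^2*(59 - c) + w*(294*c^2 + 471*c + 15) - 50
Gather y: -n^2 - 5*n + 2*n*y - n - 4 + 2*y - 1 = -n^2 - 6*n + y*(2*n + 2) - 5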